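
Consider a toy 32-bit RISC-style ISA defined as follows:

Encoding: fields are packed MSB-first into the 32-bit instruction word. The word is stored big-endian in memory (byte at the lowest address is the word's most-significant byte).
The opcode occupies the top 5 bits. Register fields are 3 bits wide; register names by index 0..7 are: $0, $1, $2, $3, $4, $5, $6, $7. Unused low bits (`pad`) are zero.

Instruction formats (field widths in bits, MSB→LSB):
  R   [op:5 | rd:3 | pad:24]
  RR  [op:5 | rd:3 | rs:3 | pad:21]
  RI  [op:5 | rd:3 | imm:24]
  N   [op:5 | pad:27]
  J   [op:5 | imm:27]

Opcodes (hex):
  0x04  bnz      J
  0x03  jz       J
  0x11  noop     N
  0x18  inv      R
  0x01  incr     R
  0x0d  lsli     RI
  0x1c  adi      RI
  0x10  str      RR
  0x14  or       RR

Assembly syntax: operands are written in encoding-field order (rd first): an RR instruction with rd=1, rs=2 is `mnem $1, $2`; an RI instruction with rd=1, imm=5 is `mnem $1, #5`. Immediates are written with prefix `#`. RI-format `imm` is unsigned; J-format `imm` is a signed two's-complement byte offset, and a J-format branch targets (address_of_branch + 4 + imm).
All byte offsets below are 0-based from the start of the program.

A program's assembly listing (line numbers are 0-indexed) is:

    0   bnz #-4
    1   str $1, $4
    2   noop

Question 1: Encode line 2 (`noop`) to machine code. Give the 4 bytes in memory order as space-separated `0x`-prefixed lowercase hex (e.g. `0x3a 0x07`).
L2: noop op=0x11:5|pad=0:27 ⇒ 0x88000000 ⇒ big 88 00 00 00

0x88 0x00 0x00 0x00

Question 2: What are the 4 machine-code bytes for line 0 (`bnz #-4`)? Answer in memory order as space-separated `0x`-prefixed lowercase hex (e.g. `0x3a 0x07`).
L0: bnz op=0x4:5|imm=-4:27 ⇒ 0x27fffffc ⇒ big 27 ff ff fc

0x27 0xff 0xff 0xfc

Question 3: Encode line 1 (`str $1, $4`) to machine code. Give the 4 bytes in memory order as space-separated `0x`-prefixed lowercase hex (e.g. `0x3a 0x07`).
1. str fields op=0x10:5|rd=1:3|rs=4:3|pad=0:21 → word 81800000h → 81 80 00 00

0x81 0x80 0x00 0x00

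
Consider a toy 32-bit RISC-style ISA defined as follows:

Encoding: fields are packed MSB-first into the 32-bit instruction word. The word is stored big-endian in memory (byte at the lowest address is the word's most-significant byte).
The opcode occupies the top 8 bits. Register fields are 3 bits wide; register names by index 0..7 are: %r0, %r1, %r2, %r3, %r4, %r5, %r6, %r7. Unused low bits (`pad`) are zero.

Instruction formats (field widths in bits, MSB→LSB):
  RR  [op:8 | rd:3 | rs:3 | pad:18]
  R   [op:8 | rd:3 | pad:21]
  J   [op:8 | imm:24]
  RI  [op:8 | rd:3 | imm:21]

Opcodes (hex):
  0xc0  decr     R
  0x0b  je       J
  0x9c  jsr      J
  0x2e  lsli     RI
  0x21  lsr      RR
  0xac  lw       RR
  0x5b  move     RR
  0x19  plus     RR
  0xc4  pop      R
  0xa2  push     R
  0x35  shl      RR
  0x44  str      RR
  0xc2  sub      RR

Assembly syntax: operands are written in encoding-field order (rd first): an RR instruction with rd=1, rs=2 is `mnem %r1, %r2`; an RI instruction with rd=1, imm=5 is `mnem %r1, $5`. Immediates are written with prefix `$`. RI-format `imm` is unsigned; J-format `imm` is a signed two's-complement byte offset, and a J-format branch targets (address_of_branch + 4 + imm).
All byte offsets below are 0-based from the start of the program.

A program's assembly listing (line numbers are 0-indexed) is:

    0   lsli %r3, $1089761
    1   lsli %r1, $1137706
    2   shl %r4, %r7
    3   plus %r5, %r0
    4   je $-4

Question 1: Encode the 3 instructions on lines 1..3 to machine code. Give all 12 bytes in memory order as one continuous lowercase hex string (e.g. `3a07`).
L1: lsli op=0x2e:8|rd=1:3|imm=1137706:21 ⇒ 0x2e315c2a ⇒ big 2e 31 5c 2a
L2: shl op=0x35:8|rd=4:3|rs=7:3|pad=0:18 ⇒ 0x359c0000 ⇒ big 35 9c 00 00
L3: plus op=0x19:8|rd=5:3|rs=0:3|pad=0:18 ⇒ 0x19a00000 ⇒ big 19 a0 00 00

2e315c2a359c000019a00000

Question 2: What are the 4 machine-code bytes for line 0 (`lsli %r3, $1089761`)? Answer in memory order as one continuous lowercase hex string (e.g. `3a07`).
2e70a0e1

line 0 (lsli): pack op=0x2e:8|rd=3:3|imm=1089761:21 = 0x2e70a0e1; big→ 2e 70 a0 e1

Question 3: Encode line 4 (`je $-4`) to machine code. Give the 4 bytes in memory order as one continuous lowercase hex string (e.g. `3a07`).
L4: je op=0xb:8|imm=-4:24 ⇒ 0x0bfffffc ⇒ big 0b ff ff fc

0bfffffc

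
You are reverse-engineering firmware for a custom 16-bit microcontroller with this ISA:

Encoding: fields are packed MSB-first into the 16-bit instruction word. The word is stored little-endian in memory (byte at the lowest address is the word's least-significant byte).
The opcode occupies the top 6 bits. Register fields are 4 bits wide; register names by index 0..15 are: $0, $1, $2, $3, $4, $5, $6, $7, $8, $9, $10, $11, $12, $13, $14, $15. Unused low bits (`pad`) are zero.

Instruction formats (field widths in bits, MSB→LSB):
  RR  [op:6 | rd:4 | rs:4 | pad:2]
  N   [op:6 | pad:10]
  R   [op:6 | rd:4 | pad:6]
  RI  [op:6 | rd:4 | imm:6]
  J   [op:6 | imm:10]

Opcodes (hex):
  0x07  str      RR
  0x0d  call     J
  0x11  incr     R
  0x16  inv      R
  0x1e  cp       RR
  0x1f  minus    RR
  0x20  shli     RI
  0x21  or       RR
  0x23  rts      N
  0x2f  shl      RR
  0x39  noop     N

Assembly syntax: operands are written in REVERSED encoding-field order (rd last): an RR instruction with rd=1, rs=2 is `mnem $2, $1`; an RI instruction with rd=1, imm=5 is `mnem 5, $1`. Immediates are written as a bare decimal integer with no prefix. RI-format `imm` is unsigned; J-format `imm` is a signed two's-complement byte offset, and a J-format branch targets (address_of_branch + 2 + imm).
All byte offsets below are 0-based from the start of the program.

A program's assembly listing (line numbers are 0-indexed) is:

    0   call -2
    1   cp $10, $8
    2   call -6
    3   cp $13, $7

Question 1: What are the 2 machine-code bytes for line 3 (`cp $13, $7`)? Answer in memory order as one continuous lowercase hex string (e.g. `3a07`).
L3: cp op=0x1e:6|rd=7:4|rs=13:4|pad=0:2 ⇒ 0x79f4 ⇒ little f4 79

f479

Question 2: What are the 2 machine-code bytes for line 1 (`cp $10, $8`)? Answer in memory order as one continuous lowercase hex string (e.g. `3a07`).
287a

1. cp fields op=0x1e:6|rd=8:4|rs=10:4|pad=0:2 → word 7a28h → 28 7a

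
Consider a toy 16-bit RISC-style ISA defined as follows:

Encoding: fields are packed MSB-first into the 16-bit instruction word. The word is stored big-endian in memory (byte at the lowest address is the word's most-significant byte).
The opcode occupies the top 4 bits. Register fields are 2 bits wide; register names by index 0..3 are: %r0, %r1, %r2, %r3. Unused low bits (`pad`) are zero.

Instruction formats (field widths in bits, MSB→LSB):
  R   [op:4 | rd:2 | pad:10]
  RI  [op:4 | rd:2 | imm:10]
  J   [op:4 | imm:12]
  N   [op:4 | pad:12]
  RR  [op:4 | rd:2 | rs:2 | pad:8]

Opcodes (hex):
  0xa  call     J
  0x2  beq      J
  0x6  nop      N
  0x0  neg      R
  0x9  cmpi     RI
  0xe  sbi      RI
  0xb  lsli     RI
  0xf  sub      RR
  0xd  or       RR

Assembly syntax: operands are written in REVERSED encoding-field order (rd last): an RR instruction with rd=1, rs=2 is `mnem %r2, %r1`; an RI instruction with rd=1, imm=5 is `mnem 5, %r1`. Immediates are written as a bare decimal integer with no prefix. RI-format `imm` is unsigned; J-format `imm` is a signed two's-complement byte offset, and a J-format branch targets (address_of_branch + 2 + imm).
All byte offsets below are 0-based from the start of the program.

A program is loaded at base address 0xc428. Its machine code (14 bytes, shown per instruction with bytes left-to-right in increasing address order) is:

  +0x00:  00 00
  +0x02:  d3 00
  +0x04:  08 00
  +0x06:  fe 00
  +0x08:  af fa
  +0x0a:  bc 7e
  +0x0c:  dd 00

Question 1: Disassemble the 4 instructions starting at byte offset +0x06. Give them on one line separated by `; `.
[06] fe 00 → 0xfe00
  op=0xfe00>>12=0xf ⇒ sub (RR)
  rd@[11:10]=0x3 ⇒ %r3
  rs@[9:8]=0x2 ⇒ %r2
[08] af fa → 0xaffa
  op=0xaffa>>12=0xa ⇒ call (J)
  imm@[11:0]=0xffa (s12→-6) ⇒ -6
[0a] bc 7e → 0xbc7e
  op=0xbc7e>>12=0xb ⇒ lsli (RI)
  rd@[11:10]=0x3 ⇒ %r3
  imm@[9:0]=0x7e ⇒ 126
[0c] dd 00 → 0xdd00
  op=0xdd00>>12=0xd ⇒ or (RR)
  rd@[11:10]=0x3 ⇒ %r3
  rs@[9:8]=0x1 ⇒ %r1

sub %r2, %r3; call -6; lsli 126, %r3; or %r1, %r3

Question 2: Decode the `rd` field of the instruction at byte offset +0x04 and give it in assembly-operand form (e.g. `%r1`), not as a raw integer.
%r2

+0x04: 08 00 ⇒ word 0x0800 (big)
  op=0x0800>>12=0x0 ⇒ neg (R)
  rd: (w>>10)&0x3=0x2 → %r2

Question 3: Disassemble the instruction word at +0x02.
off 0x02: read d3 00 as big → 0xd300
  op=0xd300>>12=0xd ⇒ or (RR)
  [11:10] rd=0 = %r0
  [9:8] rs=3 = %r3

or %r3, %r0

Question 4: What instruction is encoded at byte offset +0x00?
neg %r0

off 0x00: read 00 00 as big → 0x0000
  top 4b → 0x0 → neg [R]
  rd: (w>>10)&0x3=0x0 → %r0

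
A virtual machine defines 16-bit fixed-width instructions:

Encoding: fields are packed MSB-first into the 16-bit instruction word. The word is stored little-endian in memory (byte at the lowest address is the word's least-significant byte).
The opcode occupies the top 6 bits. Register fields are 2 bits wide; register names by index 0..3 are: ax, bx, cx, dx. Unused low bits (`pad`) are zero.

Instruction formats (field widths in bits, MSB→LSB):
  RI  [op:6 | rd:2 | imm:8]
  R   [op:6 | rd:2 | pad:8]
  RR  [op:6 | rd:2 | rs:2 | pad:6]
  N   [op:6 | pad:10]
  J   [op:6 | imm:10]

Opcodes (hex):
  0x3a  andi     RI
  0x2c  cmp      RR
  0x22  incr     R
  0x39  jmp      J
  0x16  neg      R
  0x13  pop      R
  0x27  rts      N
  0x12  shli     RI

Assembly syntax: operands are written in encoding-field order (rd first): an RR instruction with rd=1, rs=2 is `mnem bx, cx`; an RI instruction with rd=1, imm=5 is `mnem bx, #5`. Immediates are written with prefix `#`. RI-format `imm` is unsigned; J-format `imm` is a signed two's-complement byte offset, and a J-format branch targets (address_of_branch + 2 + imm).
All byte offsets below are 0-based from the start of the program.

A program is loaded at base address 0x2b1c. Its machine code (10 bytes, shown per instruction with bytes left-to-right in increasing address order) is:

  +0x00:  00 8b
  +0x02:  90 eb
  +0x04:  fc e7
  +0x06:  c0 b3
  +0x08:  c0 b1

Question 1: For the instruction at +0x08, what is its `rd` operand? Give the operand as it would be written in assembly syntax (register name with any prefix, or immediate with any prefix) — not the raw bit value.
@+08  little-endian(c0 b1) = 0xb1c0
  op=0xb1c0>>10=0x2c ⇒ cmp (RR)
  [9:8] rd=1 = bx
  [7:6] rs=3 = dx

bx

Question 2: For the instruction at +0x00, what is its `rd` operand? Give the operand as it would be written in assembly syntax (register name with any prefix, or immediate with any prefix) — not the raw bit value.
off 0x00: read 00 8b as little → 0x8b00
  top 6b → 0x22 → incr [R]
  rd@[9:8]=0x3 ⇒ dx

dx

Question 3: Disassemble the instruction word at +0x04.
jmp #-4

@+04  little-endian(fc e7) = 0xe7fc
  op=0xe7fc>>10=0x39 ⇒ jmp (J)
  [9:0] imm=1020 (s10→-4) = #-4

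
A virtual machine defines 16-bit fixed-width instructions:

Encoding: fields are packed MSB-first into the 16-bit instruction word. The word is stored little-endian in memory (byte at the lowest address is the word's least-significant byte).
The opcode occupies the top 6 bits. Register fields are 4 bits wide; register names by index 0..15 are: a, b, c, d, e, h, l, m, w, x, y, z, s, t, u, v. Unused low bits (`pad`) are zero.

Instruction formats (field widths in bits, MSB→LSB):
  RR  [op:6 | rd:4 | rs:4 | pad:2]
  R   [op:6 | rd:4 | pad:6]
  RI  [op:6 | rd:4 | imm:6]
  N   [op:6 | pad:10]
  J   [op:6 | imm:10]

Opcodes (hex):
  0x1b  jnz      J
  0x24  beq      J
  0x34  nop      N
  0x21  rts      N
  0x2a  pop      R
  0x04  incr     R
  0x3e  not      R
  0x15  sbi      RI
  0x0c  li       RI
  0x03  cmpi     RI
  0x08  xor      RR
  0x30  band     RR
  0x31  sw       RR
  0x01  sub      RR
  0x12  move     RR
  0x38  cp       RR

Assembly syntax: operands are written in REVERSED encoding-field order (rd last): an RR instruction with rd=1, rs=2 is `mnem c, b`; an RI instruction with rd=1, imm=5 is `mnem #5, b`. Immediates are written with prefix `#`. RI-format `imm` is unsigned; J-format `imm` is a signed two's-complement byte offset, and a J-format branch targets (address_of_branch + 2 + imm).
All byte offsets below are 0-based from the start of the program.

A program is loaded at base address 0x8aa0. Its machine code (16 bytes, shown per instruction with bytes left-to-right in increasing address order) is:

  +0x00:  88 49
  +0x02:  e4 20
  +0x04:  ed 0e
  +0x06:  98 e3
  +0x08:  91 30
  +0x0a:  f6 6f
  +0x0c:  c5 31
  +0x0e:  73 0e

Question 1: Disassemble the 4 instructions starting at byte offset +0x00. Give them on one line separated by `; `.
move c, l; xor x, d; cmpi #45, z; cp l, u

off 0x00: read 88 49 as little → 0x4988
  opcode bits[15:10]=0x12: move/RR
  rd: (w>>6)&0xf=0x6 → l
  rs: (w>>2)&0xf=0x2 → c
off 0x02: read e4 20 as little → 0x20e4
  opcode bits[15:10]=0x8: xor/RR
  rd: (w>>6)&0xf=0x3 → d
  rs: (w>>2)&0xf=0x9 → x
off 0x04: read ed 0e as little → 0x0eed
  opcode bits[15:10]=0x3: cmpi/RI
  rd: (w>>6)&0xf=0xb → z
  imm: (w>>0)&0x3f=0x2d → #45
off 0x06: read 98 e3 as little → 0xe398
  opcode bits[15:10]=0x38: cp/RR
  rd: (w>>6)&0xf=0xe → u
  rs: (w>>2)&0xf=0x6 → l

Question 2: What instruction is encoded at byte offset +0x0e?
cmpi #51, x

[0e] 73 0e → 0x0e73
  top 6b → 0x3 → cmpi [RI]
  rd: (w>>6)&0xf=0x9 → x
  imm: (w>>0)&0x3f=0x33 → #51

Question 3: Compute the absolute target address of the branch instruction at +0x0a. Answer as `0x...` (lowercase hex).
0x8aa2

[0a] f6 6f → 0x6ff6
  top 6b → 0x1b → jnz [J]
  [9:0] imm=1014 (s10→-10) = #-10
  target = base 0x8aa0 + off 0x0a + 2 + imm -10 = 0x8aa2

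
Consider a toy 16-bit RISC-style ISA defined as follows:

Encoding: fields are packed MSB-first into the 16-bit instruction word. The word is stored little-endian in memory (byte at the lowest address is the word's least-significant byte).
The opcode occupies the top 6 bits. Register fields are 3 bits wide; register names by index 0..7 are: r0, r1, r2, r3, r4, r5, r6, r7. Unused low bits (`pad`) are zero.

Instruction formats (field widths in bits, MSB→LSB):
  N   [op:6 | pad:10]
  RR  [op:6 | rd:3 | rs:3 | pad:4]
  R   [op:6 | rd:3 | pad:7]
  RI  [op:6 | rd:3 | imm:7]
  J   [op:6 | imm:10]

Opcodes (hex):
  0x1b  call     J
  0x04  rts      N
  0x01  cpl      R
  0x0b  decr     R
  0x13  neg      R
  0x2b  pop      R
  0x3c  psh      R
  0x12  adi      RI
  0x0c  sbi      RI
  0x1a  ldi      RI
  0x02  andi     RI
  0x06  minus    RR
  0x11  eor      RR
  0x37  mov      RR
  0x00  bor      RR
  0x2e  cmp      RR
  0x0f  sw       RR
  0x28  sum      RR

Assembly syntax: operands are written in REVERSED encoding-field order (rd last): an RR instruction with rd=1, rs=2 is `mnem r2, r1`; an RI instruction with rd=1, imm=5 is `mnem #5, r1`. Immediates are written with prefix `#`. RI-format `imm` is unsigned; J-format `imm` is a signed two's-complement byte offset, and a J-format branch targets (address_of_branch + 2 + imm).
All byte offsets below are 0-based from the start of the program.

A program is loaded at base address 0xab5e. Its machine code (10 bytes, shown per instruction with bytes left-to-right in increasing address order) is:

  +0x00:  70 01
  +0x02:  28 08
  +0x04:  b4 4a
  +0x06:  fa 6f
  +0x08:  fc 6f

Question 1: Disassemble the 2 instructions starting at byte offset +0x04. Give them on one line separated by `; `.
off 0x04: read b4 4a as little → 0x4ab4
  top 6b → 0x12 → adi [RI]
  rd@[9:7]=0x5 ⇒ r5
  imm@[6:0]=0x34 ⇒ #52
off 0x06: read fa 6f as little → 0x6ffa
  top 6b → 0x1b → call [J]
  imm@[9:0]=0x3fa (s10→-6) ⇒ #-6

adi #52, r5; call #-6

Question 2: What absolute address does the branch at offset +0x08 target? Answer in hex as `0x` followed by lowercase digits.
[08] fc 6f → 0x6ffc
  opcode bits[15:10]=0x1b: call/J
  imm: (w>>0)&0x3ff=0x3fc (s10→-4) → #-4
  target = base 0xab5e + off 0x08 + 2 + imm -4 = 0xab64

0xab64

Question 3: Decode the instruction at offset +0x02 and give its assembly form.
@+02  little-endian(28 08) = 0x0828
  op=0x0828>>10=0x2 ⇒ andi (RI)
  rd@[9:7]=0x0 ⇒ r0
  imm@[6:0]=0x28 ⇒ #40

andi #40, r0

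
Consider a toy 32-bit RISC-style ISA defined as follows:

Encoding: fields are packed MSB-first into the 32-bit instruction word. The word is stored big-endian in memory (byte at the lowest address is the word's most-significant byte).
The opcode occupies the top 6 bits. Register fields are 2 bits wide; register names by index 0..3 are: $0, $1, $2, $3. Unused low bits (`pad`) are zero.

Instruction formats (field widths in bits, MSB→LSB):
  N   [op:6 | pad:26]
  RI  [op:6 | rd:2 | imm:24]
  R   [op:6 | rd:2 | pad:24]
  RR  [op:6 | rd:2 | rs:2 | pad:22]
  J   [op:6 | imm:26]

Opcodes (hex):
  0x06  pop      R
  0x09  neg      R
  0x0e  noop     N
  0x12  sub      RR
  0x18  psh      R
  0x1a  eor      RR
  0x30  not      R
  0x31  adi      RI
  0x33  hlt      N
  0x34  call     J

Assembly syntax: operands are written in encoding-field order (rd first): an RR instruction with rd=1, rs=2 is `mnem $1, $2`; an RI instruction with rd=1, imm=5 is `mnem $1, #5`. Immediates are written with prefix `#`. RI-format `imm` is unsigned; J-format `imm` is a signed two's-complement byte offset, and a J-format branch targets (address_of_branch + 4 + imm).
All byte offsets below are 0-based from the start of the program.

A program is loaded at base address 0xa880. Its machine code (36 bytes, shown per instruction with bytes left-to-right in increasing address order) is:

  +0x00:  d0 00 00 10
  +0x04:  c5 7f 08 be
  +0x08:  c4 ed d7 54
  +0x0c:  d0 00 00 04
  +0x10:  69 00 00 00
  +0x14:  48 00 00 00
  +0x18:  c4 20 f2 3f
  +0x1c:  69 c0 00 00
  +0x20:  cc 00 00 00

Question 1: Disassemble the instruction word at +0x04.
+0x04: c5 7f 08 be ⇒ word 0xc57f08be (big)
  opcode bits[31:26]=0x31: adi/RI
  rd: (w>>24)&0x3=0x1 → $1
  imm: (w>>0)&0xffffff=0x7f08be → #8325310

adi $1, #8325310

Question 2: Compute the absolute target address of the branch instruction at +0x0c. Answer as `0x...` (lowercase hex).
0xa894

+0x0c: d0 00 00 04 ⇒ word 0xd0000004 (big)
  top 6b → 0x34 → call [J]
  imm: (w>>0)&0x3ffffff=0x4 → #4
  target = base 0xa880 + off 0x0c + 4 + imm 4 = 0xa894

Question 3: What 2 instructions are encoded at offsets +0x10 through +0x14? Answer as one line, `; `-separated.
eor $1, $0; sub $0, $0

off 0x10: read 69 00 00 00 as big → 0x69000000
  top 6b → 0x1a → eor [RR]
  rd@[25:24]=0x1 ⇒ $1
  rs@[23:22]=0x0 ⇒ $0
off 0x14: read 48 00 00 00 as big → 0x48000000
  top 6b → 0x12 → sub [RR]
  rd@[25:24]=0x0 ⇒ $0
  rs@[23:22]=0x0 ⇒ $0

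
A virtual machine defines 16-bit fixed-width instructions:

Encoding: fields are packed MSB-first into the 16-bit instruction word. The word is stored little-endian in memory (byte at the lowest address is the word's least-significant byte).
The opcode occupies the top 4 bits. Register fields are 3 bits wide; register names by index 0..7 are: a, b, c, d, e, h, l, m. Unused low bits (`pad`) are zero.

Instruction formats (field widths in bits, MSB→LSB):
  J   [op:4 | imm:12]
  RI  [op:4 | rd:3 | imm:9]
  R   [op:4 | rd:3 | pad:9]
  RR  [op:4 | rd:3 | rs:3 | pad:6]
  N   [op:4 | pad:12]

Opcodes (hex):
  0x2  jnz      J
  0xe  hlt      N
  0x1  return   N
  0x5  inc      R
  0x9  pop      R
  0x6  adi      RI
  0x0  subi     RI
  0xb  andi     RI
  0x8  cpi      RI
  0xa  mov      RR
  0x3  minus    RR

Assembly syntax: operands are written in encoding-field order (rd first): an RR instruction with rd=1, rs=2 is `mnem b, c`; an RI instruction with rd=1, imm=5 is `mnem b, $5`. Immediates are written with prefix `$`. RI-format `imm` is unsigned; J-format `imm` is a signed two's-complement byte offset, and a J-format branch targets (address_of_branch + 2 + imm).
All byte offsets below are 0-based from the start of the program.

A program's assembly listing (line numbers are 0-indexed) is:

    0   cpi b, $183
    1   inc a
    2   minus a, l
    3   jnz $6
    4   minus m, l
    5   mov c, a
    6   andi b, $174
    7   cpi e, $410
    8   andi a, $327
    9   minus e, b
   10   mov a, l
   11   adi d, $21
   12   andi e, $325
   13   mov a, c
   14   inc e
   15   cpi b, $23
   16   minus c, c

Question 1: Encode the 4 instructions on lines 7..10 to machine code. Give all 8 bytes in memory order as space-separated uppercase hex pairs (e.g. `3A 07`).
L7: cpi op=0x8:4|rd=4:3|imm=410:9 ⇒ 0x899a ⇒ little 9a 89
L8: andi op=0xb:4|rd=0:3|imm=327:9 ⇒ 0xb147 ⇒ little 47 b1
L9: minus op=0x3:4|rd=4:3|rs=1:3|pad=0:6 ⇒ 0x3840 ⇒ little 40 38
L10: mov op=0xa:4|rd=0:3|rs=6:3|pad=0:6 ⇒ 0xa180 ⇒ little 80 a1

9A 89 47 B1 40 38 80 A1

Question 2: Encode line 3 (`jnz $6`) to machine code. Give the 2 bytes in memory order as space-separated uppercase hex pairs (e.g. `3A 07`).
06 20

line 3 (jnz): pack op=0x2:4|imm=6:12 = 0x2006; little→ 06 20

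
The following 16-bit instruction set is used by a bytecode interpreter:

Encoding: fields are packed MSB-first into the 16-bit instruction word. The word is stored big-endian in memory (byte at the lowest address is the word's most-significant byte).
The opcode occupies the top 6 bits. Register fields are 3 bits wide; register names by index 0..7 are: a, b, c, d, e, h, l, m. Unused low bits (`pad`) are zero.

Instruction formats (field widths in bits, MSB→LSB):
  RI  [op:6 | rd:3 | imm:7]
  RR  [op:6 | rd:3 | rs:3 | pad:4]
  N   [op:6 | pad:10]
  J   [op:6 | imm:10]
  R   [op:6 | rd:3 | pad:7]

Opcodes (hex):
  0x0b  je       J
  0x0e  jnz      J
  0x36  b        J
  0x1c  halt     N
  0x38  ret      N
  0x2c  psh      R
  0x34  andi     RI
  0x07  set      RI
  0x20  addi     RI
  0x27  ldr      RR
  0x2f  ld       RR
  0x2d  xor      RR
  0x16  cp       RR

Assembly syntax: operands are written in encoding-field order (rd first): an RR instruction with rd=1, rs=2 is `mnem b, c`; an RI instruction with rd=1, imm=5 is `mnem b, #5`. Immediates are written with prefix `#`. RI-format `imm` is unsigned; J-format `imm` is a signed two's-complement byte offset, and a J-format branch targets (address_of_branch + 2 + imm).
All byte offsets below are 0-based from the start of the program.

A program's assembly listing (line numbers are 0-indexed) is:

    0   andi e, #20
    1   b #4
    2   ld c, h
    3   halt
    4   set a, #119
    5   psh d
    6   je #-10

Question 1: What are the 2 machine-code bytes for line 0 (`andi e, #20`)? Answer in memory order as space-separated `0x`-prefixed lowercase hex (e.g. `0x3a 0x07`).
0xd2 0x14

L0: andi op=0x34:6|rd=4:3|imm=20:7 ⇒ 0xd214 ⇒ big d2 14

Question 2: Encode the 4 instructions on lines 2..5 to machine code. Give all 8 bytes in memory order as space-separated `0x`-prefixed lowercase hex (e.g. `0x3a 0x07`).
0xbd 0x50 0x70 0x00 0x1c 0x77 0xb1 0x80

2. ld fields op=0x2f:6|rd=2:3|rs=5:3|pad=0:4 → word bd50h → bd 50
3. halt fields op=0x1c:6|pad=0:10 → word 7000h → 70 00
4. set fields op=0x7:6|rd=0:3|imm=119:7 → word 1c77h → 1c 77
5. psh fields op=0x2c:6|rd=3:3|pad=0:7 → word b180h → b1 80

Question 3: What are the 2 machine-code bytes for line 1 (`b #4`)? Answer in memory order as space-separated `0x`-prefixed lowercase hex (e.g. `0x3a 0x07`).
1. b fields op=0x36:6|imm=4:10 → word d804h → d8 04

0xd8 0x04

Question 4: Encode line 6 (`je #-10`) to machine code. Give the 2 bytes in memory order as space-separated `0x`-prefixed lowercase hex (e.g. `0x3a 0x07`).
L6: je op=0xb:6|imm=-10:10 ⇒ 0x2ff6 ⇒ big 2f f6

0x2f 0xf6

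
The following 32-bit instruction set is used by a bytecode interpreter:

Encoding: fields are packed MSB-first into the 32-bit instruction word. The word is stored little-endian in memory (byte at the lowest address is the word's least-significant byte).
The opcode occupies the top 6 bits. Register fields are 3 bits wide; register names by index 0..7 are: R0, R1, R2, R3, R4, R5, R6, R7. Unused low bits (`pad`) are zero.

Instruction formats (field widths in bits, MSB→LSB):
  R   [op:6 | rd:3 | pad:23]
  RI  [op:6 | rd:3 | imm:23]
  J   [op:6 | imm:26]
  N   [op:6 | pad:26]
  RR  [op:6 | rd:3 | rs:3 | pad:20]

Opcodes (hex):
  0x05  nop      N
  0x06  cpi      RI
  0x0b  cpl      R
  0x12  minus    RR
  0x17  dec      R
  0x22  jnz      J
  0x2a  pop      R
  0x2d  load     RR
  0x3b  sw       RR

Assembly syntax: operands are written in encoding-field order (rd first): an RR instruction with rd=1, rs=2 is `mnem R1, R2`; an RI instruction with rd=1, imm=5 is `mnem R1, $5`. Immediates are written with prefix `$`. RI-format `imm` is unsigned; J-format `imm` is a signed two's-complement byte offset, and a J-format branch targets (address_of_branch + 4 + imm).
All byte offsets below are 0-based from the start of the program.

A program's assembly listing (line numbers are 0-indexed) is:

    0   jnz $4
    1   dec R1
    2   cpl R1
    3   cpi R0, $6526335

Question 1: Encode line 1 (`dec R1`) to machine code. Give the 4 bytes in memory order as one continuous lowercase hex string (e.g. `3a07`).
0000805c

1. dec fields op=0x17:6|rd=1:3|pad=0:23 → word 5c800000h → 00 00 80 5c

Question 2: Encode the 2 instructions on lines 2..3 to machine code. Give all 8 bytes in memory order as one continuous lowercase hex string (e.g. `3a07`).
0000802c7f956318

2. cpl fields op=0xb:6|rd=1:3|pad=0:23 → word 2c800000h → 00 00 80 2c
3. cpi fields op=0x6:6|rd=0:3|imm=6526335:23 → word 1863957fh → 7f 95 63 18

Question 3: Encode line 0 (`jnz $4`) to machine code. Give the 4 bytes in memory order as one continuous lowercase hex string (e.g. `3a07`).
04000088

0. jnz fields op=0x22:6|imm=4:26 → word 88000004h → 04 00 00 88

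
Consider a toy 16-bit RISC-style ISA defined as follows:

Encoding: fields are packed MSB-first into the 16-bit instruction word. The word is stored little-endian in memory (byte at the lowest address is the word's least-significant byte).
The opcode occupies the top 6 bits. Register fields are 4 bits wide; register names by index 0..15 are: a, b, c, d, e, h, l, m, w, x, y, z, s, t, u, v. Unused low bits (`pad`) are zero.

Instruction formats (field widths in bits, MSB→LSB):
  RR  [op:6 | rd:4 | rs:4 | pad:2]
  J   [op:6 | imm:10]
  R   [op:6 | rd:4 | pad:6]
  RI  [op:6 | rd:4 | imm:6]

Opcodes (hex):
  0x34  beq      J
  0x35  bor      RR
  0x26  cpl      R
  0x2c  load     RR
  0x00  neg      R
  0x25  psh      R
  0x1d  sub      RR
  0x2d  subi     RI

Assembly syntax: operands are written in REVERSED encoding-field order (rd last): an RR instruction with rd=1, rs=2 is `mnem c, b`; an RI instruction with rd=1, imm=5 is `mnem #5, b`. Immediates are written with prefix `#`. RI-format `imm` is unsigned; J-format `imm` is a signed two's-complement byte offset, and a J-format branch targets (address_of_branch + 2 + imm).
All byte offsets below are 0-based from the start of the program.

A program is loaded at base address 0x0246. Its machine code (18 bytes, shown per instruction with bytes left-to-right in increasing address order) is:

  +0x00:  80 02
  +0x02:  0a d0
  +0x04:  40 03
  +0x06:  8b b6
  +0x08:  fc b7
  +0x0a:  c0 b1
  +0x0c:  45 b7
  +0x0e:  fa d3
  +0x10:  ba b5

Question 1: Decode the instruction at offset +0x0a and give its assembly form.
+0x0a: c0 b1 ⇒ word 0xb1c0 (little)
  top 6b → 0x2c → load [RR]
  [9:6] rd=7 = m
  [5:2] rs=0 = a

load a, m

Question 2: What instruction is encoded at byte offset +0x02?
[02] 0a d0 → 0xd00a
  op=0xd00a>>10=0x34 ⇒ beq (J)
  imm: (w>>0)&0x3ff=0xa → #10

beq #10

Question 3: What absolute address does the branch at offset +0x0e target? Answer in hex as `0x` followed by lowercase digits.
0x0250

[0e] fa d3 → 0xd3fa
  top 6b → 0x34 → beq [J]
  [9:0] imm=1018 (s10→-6) = #-6
  target = base 0x0246 + off 0x0e + 2 + imm -6 = 0x0250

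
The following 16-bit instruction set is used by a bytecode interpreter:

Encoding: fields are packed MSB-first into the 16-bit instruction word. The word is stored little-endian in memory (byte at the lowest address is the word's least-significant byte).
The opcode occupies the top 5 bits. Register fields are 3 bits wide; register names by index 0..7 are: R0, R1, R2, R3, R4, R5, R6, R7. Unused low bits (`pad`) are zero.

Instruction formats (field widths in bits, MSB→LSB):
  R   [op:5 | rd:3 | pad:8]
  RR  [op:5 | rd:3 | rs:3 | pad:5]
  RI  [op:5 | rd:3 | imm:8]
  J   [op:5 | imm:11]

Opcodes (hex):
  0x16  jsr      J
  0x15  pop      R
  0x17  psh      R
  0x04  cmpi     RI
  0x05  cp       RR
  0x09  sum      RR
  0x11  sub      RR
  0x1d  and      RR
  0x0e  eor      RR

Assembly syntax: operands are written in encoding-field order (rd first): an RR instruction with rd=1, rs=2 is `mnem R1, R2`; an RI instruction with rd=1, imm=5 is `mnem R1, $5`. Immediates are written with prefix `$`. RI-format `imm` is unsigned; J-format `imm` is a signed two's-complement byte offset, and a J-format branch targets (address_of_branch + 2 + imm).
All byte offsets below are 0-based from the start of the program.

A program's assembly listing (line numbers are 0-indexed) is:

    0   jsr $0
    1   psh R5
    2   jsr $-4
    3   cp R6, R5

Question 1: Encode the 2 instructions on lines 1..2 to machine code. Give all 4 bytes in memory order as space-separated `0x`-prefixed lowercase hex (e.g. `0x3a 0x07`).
L1: psh op=0x17:5|rd=5:3|pad=0:8 ⇒ 0xbd00 ⇒ little 00 bd
L2: jsr op=0x16:5|imm=-4:11 ⇒ 0xb7fc ⇒ little fc b7

0x00 0xbd 0xfc 0xb7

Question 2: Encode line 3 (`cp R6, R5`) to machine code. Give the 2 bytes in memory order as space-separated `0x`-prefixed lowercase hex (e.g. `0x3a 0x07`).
0xa0 0x2e

L3: cp op=0x5:5|rd=6:3|rs=5:3|pad=0:5 ⇒ 0x2ea0 ⇒ little a0 2e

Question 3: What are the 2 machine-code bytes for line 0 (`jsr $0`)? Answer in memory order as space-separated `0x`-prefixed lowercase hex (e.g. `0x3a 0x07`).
L0: jsr op=0x16:5|imm=0:11 ⇒ 0xb000 ⇒ little 00 b0

0x00 0xb0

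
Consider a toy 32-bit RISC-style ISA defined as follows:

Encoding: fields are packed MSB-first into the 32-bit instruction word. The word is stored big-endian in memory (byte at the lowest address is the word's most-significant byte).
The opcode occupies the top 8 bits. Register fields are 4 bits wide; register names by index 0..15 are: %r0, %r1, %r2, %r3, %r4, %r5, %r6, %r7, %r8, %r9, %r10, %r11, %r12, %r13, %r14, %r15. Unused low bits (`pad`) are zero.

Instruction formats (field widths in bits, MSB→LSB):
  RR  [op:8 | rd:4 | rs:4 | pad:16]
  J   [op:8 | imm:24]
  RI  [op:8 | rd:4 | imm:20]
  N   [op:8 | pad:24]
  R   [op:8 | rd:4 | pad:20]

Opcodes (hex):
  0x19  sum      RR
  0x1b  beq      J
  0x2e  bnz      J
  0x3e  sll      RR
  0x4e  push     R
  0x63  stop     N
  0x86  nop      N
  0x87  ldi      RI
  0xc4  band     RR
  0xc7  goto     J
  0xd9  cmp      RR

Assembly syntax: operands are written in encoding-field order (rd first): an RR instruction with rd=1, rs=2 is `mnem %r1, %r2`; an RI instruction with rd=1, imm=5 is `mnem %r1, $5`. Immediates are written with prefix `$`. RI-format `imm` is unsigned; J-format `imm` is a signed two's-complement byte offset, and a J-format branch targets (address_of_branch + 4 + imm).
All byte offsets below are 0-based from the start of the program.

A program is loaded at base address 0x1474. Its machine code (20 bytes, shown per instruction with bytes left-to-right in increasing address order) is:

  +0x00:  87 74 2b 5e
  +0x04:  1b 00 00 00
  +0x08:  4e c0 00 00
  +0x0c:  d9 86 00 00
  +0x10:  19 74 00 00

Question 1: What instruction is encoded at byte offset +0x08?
push %r12

[08] 4e c0 00 00 → 0x4ec00000
  op=0x4ec00000>>24=0x4e ⇒ push (R)
  rd: (w>>20)&0xf=0xc → %r12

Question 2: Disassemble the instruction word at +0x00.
ldi %r7, $273246

@+00  big-endian(87 74 2b 5e) = 0x87742b5e
  top 8b → 0x87 → ldi [RI]
  rd@[23:20]=0x7 ⇒ %r7
  imm@[19:0]=0x42b5e ⇒ $273246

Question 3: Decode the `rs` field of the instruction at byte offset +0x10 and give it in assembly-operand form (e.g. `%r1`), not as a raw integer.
@+10  big-endian(19 74 00 00) = 0x19740000
  top 8b → 0x19 → sum [RR]
  [23:20] rd=7 = %r7
  [19:16] rs=4 = %r4

%r4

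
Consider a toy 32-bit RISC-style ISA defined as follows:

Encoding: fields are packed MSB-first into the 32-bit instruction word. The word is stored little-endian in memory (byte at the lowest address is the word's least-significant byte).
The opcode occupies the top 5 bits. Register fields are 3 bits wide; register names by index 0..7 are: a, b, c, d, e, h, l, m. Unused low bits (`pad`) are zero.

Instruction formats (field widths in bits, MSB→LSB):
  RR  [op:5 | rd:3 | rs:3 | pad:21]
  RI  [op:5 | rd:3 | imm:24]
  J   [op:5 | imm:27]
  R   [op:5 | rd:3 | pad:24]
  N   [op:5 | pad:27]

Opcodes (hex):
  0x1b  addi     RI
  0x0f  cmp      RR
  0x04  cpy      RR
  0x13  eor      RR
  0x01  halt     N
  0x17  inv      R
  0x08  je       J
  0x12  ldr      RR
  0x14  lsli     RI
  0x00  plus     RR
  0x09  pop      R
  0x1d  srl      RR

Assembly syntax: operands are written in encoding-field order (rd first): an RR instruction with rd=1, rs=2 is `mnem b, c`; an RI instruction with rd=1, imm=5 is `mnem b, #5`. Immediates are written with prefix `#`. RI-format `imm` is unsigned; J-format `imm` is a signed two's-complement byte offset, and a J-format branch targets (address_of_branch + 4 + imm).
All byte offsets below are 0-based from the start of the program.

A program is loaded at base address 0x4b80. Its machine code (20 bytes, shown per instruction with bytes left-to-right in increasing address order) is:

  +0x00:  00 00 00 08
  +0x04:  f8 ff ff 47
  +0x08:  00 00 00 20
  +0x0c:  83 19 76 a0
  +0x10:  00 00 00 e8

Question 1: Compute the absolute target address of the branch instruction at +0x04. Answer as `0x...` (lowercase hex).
0x4b80

off 0x04: read f8 ff ff 47 as little → 0x47fffff8
  top 5b → 0x8 → je [J]
  imm: (w>>0)&0x7ffffff=0x7fffff8 (s27→-8) → #-8
  target = base 0x4b80 + off 0x04 + 4 + imm -8 = 0x4b80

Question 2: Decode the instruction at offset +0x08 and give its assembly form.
off 0x08: read 00 00 00 20 as little → 0x20000000
  op=0x20000000>>27=0x4 ⇒ cpy (RR)
  rd: (w>>24)&0x7=0x0 → a
  rs: (w>>21)&0x7=0x0 → a

cpy a, a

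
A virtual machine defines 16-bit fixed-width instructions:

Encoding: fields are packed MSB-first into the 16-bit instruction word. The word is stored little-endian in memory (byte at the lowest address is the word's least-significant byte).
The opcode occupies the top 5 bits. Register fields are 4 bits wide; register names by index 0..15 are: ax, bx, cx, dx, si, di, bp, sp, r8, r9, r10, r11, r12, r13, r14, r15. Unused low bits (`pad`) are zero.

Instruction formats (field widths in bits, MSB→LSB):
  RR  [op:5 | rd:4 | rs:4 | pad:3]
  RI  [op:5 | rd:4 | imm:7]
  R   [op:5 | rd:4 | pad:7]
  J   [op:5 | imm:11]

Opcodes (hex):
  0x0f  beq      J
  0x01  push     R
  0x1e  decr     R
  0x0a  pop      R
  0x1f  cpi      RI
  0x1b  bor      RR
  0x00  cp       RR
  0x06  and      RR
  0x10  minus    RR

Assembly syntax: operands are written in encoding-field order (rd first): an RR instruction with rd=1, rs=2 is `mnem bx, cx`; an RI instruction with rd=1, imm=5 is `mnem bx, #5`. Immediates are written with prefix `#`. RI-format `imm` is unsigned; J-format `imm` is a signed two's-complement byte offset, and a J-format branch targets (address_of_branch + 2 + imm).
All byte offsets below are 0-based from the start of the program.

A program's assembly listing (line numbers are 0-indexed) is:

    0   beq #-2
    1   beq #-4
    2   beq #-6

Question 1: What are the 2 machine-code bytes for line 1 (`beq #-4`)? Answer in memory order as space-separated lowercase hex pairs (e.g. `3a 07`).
fc 7f

1. beq fields op=0xf:5|imm=-4:11 → word 7ffch → fc 7f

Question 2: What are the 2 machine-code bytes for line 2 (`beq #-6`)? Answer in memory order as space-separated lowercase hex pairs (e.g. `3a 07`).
2. beq fields op=0xf:5|imm=-6:11 → word 7ffah → fa 7f

fa 7f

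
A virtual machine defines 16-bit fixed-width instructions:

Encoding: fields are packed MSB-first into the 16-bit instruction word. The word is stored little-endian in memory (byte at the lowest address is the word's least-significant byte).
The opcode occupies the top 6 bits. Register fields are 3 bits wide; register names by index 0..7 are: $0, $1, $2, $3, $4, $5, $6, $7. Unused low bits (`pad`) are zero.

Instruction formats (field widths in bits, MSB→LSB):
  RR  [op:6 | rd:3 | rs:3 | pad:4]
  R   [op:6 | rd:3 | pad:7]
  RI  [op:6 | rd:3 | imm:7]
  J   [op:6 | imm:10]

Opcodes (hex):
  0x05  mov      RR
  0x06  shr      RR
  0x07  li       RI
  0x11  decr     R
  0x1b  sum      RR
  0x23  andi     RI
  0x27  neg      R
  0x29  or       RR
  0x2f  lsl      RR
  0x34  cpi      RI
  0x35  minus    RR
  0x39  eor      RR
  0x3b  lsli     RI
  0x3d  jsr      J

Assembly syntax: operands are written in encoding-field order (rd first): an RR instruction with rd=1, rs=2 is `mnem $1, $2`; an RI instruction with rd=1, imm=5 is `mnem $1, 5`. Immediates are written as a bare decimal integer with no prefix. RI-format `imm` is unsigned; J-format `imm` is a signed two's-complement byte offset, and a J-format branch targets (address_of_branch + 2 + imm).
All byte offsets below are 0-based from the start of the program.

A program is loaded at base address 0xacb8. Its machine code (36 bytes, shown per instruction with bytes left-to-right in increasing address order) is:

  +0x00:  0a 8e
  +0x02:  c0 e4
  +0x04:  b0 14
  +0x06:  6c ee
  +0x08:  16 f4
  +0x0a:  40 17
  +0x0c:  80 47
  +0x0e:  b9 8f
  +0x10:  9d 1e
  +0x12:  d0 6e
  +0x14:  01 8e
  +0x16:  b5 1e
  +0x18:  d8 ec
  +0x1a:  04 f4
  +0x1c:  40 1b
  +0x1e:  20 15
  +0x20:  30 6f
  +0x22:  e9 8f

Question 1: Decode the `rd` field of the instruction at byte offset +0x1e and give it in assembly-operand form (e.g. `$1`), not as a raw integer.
$2

+0x1e: 20 15 ⇒ word 0x1520 (little)
  op=0x1520>>10=0x5 ⇒ mov (RR)
  rd@[9:7]=0x2 ⇒ $2
  rs@[6:4]=0x2 ⇒ $2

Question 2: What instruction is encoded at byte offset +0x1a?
jsr 4

[1a] 04 f4 → 0xf404
  opcode bits[15:10]=0x3d: jsr/J
  [9:0] imm=4 = 4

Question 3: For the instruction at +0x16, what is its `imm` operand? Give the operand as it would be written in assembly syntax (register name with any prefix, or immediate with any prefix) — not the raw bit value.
+0x16: b5 1e ⇒ word 0x1eb5 (little)
  opcode bits[15:10]=0x7: li/RI
  rd@[9:7]=0x5 ⇒ $5
  imm@[6:0]=0x35 ⇒ 53

53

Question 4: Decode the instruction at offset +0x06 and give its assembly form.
lsli $4, 108

off 0x06: read 6c ee as little → 0xee6c
  opcode bits[15:10]=0x3b: lsli/RI
  [9:7] rd=4 = $4
  [6:0] imm=108 = 108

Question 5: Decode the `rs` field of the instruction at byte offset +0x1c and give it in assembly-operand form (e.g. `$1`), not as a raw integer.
off 0x1c: read 40 1b as little → 0x1b40
  op=0x1b40>>10=0x6 ⇒ shr (RR)
  [9:7] rd=6 = $6
  [6:4] rs=4 = $4

$4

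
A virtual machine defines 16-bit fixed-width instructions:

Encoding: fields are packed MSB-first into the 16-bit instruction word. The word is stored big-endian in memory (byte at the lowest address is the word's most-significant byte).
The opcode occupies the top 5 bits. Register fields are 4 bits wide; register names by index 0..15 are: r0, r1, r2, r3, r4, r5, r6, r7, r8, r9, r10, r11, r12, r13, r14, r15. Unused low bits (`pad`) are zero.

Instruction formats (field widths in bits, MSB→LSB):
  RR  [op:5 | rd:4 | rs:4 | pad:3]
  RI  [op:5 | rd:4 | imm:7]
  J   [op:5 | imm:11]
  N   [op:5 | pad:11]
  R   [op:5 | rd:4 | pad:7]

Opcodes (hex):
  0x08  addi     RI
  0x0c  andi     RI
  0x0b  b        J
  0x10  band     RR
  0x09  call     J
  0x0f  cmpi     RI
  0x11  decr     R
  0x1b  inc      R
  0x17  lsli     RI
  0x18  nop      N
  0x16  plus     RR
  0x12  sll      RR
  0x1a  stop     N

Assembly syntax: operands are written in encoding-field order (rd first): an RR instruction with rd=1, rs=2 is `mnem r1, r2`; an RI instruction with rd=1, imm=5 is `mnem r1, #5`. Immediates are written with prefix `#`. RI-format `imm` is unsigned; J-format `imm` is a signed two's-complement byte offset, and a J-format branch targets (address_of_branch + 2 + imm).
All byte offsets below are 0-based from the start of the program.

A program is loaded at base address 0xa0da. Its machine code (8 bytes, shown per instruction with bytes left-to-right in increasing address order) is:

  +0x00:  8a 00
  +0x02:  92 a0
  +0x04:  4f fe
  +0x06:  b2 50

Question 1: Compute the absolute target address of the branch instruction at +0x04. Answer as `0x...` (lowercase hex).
off 0x04: read 4f fe as big → 0x4ffe
  top 5b → 0x9 → call [J]
  imm@[10:0]=0x7fe (s11→-2) ⇒ #-2
  target = base 0xa0da + off 0x04 + 2 + imm -2 = 0xa0de

0xa0de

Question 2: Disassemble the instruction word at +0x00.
decr r4

+0x00: 8a 00 ⇒ word 0x8a00 (big)
  top 5b → 0x11 → decr [R]
  rd: (w>>7)&0xf=0x4 → r4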